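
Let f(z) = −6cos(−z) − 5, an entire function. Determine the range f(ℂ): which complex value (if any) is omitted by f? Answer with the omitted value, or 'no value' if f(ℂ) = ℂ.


Little Picard bounds the complement of f(ℂ) to at most one point.
cos is entire and surjective onto ℂ: for every w ∈ ℂ, cos(ζ) = w has a solution ζ ∈ ℂ (e.g., via the complex inverse arccos). With ζ = −z this gives z = ζ/(-1). Then -6·cos(−z) takes every value in -6·ℂ = ℂ, and adding -5 is a bijection of ℂ. So f is surjective and omits no value. (Note: only on the real line is cos bounded by [−1, 1].)

Omitted value: no value.


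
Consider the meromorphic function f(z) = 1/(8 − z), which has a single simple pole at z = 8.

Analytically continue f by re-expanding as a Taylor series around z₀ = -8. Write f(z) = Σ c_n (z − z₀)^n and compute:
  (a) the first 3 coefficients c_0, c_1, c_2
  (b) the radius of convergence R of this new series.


Let w = z − z₀, so z = z₀ + w.
Then 8 − z = 8 − (z₀ + w) = (8 − z₀) − w = 16 − w.
f(z) = 1/(16 − w) = (1/(16)) · 1/(1 − w/(16)) = Σ_{n≥0} w^n / (16)^(n+1).
So c_n = 1/(16)^(n+1):
  c_0 = 1/(16)^1 = 1/16.
  c_1 = 1/(16)^2 = 1/256.
  c_2 = 1/(16)^3 = 1/4096.
The series is valid for |w/d| < 1, i.e. |z − z₀| < |d|.
Radius of convergence: R = |8 − z₀| = |16| = 16 (distance from z₀ to the singularity z = 8).

c_0 = 1/16, c_1 = 1/256, c_2 = 1/4096; R = 16.


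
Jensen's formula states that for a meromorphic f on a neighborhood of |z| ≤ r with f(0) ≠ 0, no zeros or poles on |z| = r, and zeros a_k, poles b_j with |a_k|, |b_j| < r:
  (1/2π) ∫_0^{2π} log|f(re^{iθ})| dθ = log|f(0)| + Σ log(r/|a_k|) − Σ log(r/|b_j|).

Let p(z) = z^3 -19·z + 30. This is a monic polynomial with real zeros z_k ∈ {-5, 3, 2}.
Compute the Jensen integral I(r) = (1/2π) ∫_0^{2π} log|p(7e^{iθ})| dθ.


Zeros: -5, 2, 3; r = 7.
Inside |z| < r: -5, 2, 3. Outside (|z| ≥ r): ∅.
p(0) = 30, so log|p(0)| = log(30) = 3.4012.
Apply Jensen: I(r) = log|p(0)| + Σ_k log(r/|z_k|), summed over zeros inside |z| < r.
  log(r/|z_k|) for z_k = -5: log(7/5) = 0.3365
  log(r/|z_k|) for z_k = 3: log(7/3) = 0.8473
  log(r/|z_k|) for z_k = 2: log(7/2) = 1.2528
Sum over inside zeros: 2.4365.
I(r) = log|p(0)| + (inside sum) = 3.4012 + 2.4365 = 5.8377.
Closed form (all zeros inside, monic): I(r) = n·log(r) = 3·log(7) = 5.8377. ✓

I(r) ≈ 5.8377.


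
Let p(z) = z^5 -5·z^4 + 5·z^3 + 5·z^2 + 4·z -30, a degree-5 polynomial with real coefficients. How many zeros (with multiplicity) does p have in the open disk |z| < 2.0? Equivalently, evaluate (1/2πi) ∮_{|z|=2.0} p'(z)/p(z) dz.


The zeros of p are: (-1 + 1i), (-1 - 1i), (2 + 1i), (2 - 1i), 3.
Their magnitudes are: 1.414, 1.414, 2.236, 2.236, 3.
Zeros with |z| < R = 2.0: (-1 + 1i), (-1 - 1i).
Count = 2.
By the argument principle, (1/2πi) ∮_{|z|=R} p'(z)/p(z) dz equals exactly this count.

Number of zeros inside |z| < 2.0: 2.


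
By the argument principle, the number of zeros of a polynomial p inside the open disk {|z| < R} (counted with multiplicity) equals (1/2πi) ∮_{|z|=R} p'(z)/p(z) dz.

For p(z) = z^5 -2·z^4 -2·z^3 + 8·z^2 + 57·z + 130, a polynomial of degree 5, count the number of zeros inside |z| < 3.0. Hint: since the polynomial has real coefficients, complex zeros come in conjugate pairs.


The zeros of p are: -2, (3 + 2i), (3 - 2i), (-1 + 2i), (-1 - 2i).
Their magnitudes are: 2, 3.606, 3.606, 2.236, 2.236.
Zeros with |z| < R = 3.0: -2, (-1 + 2i), (-1 - 2i).
Count = 3.
By the argument principle, (1/2πi) ∮_{|z|=R} p'(z)/p(z) dz equals exactly this count.

Number of zeros inside |z| < 3.0: 3.


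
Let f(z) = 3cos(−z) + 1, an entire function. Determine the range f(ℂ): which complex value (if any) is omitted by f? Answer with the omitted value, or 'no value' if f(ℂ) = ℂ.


Little Picard bounds the complement of f(ℂ) to at most one point.
cos is entire and surjective onto ℂ: for every w ∈ ℂ, cos(ζ) = w has a solution ζ ∈ ℂ (e.g., via the complex inverse arccos). With ζ = −z this gives z = ζ/(-1). Then 3·cos(−z) takes every value in 3·ℂ = ℂ, and adding 1 is a bijection of ℂ. So f is surjective and omits no value. (Note: only on the real line is cos bounded by [−1, 1].)

Omitted value: no value.


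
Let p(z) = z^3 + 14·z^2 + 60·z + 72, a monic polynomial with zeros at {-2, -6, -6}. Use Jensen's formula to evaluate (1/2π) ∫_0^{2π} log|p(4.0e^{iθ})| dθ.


Zeros: -6, -6, -2; r = 4.0.
Inside |z| < r: -2. Outside (|z| ≥ r): -6, -6.
p(0) = 72, so log|p(0)| = log(72) = 4.2767.
Apply Jensen: I(r) = log|p(0)| + Σ_k log(r/|z_k|), summed over zeros inside |z| < r.
  log(r/|z_k|) for z_k = -2: log(4.0/2) = 0.6931
  Outside zeros (-6, -6) contribute nothing to the Jensen sum.
Sum over inside zeros: 0.6931.
I(r) = log|p(0)| + (inside sum) = 4.2767 + 0.6931 = 4.9698.
Note: since some zeros are outside |z| ≤ r, the simplified n·log(r) form does NOT apply — only the inside zeros contribute.

I(r) ≈ 4.9698.


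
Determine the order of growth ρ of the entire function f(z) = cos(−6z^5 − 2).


Write cos(w) = (e^{iw} ± e^{−iw})/(2 or 2i), so |cos(w)| ≤ e^{|w|}. With w = −6z^5 − 2, |w| ≤ 6r^5 + 2 on |z|=r, giving M(r) ≤ e^{6r^5 + 2} and ρ ≤ 5. For the lower bound, choose z on |z|=r with -6z^5 purely imaginary of modulus 6r^5; then |cos(−6z^5 − 2)| grows like e^{6r^5}/2, so ρ ≥ 5. Hence ρ = 5.
Therefore ρ = 5.

Order ρ = 5.


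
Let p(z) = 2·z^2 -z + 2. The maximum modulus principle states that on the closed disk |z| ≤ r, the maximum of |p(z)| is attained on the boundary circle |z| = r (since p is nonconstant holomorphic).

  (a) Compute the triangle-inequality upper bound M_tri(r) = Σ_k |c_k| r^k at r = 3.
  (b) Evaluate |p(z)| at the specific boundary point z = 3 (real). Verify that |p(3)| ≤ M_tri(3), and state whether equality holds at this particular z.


Coefficients: c_0 = 2, c_1 = -1, c_2 = 2. Radius r = 3.
Part (a). Triangle bound: M_tri(r) = Σ_k |c_k| r^k
  = |2|·3^0 + |-1|·3^1 + |2|·3^2
  = 2 + 3 + 18 = 23.
This bounds M(r) := max_{|z|=r} |p(z)| from above; equality holds iff all terms c_k z^k can be made to align in phase at a single z on |z|=r.
Part (b). At z = 3 (real, on the circle |z| = r):
  p(3) = (2)·3^0 + (-1)·3^1 + (2)·3^2 = 17.
  |p(3)| = 17.
Check: |p(3)| = 17 ≤ 23 = M_tri(3). ✓ Equality does not hold at z = 3 (the coefficients have mixed signs, so the terms do not all align in phase there).

M_tri(3) = 23; |p(3)| = 17; equality at z=3: no.


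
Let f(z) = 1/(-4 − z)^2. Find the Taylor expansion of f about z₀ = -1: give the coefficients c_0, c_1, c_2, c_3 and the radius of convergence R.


Let w = z − z₀, so z = z₀ + w.
Then -4 − z = -4 − (z₀ + w) = (-4 − z₀) − w = -3 − w.
f(z) = 1/(-3 − w)^2 = (1/(-3)^2) · (1 − w/(-3))^{−2}.
By the binomial series (1−u)^{−2} = Σ_{n≥0} C(n+1, 1) u^n for |u|<1, with u = w/(-3):
  c_n = C(n+1, 1) / (-3)^(n+2).
  c_0 = 1/(-3)^2 = 1/9.
  c_1 = 2/(-3)^3 = -2/27.
  c_2 = 3/(-3)^4 = 1/27.
  c_3 = 4/(-3)^5 = -4/243.
The series is valid for |w/d| < 1, i.e. |z − z₀| < |d|.
Radius of convergence: R = |-4 − z₀| = |-3| = 3 (distance from z₀ to the singularity z = -4).

c_0 = 1/9, c_1 = -2/27, c_2 = 1/27, c_3 = -4/243; R = 3.


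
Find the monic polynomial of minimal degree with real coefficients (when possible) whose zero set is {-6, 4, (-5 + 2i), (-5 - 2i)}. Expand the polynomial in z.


The polynomial is p(z) = ∏_{α ∈ S} (z − α), where S = {-6, 4, (-5 + 2i), (-5 - 2i)}.
Expanding the product yields: p(z) = z^4 + 12·z^3 + 25·z^2 -182·z -696.
Note conjugate pairs combine to real quadratics: (z − (-5+2i))(z − (-5−2i)) = z² + 10z + 29.
The resulting polynomial has degree 4 and real coefficients as required.

p(z) = z^4 + 12·z^3 + 25·z^2 -182·z -696.


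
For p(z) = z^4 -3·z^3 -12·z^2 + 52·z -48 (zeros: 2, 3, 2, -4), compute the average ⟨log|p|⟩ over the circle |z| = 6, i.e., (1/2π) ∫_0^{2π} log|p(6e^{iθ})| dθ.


Zeros: -4, 2, 2, 3; r = 6.
Inside |z| < r: -4, 2, 2, 3. Outside (|z| ≥ r): ∅.
p(0) = -48, so log|p(0)| = log(48) = 3.8712.
Apply Jensen: I(r) = log|p(0)| + Σ_k log(r/|z_k|), summed over zeros inside |z| < r.
  log(r/|z_k|) for z_k = 2: log(6/2) = 1.0986
  log(r/|z_k|) for z_k = 3: log(6/3) = 0.6931
  log(r/|z_k|) for z_k = 2: log(6/2) = 1.0986
  log(r/|z_k|) for z_k = -4: log(6/4) = 0.4055
Sum over inside zeros: 3.2958.
I(r) = log|p(0)| + (inside sum) = 3.8712 + 3.2958 = 7.1670.
Closed form (all zeros inside, monic): I(r) = n·log(r) = 4·log(6) = 7.1670. ✓

I(r) ≈ 7.1670.


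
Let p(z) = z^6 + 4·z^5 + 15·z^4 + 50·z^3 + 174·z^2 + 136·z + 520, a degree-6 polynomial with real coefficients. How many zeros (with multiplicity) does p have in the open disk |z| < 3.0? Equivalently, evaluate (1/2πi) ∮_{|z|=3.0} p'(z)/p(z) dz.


The zeros of p are: (0 + 2i), (0 - 2i), (1 + 3i), (1 - 3i), (-3 + 2i), (-3 - 2i).
Their magnitudes are: 2, 2, 3.162, 3.162, 3.606, 3.606.
Zeros with |z| < R = 3.0: (0 + 2i), (0 - 2i).
Count = 2.
By the argument principle, (1/2πi) ∮_{|z|=R} p'(z)/p(z) dz equals exactly this count.

Number of zeros inside |z| < 3.0: 2.


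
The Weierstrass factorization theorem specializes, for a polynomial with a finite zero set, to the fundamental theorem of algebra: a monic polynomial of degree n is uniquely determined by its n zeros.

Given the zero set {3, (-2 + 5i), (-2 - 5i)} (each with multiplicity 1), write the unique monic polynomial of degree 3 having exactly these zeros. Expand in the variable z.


The polynomial is p(z) = ∏_{α ∈ S} (z − α), where S = {3, (-2 + 5i), (-2 - 5i)}.
Expanding the product yields: p(z) = z^3 + z^2 + 17·z -87.
Note conjugate pairs combine to real quadratics: (z − (-2+5i))(z − (-2−5i)) = z² + 4z + 29.
The resulting polynomial has degree 3 and real coefficients as required.

p(z) = z^3 + z^2 + 17·z -87.


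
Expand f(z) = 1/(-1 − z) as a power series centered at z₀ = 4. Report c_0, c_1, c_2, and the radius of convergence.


Let w = z − z₀, so z = z₀ + w.
Then -1 − z = -1 − (z₀ + w) = (-1 − z₀) − w = -5 − w.
f(z) = 1/(-5 − w) = (1/(-5)) · 1/(1 − w/(-5)) = Σ_{n≥0} w^n / (-5)^(n+1).
So c_n = 1/(-5)^(n+1):
  c_0 = 1/(-5)^1 = -1/5.
  c_1 = 1/(-5)^2 = 1/25.
  c_2 = 1/(-5)^3 = -1/125.
The series is valid for |w/d| < 1, i.e. |z − z₀| < |d|.
Radius of convergence: R = |-1 − z₀| = |-5| = 5 (distance from z₀ to the singularity z = -1).

c_0 = -1/5, c_1 = 1/25, c_2 = -1/125; R = 5.


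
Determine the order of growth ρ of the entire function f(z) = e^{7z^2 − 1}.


|e^{7z^2 − 1}| = e^{Re(7·z^2) + -1} ≤ e^{7|z|^2 + -1} = e^{7r^2 + -1} on |z| = r, so ρ ≤ 2. Choosing z on |z|=r so that 7·z^2 is real positive (always possible by picking arg z appropriately) gives |f(z)| = e^{7r^2 + -1}, matching the bound. The additive constant -1 does not affect log log M(r) ~ 2·log r. Hence ρ = 2.
Therefore ρ = 2.

Order ρ = 2.


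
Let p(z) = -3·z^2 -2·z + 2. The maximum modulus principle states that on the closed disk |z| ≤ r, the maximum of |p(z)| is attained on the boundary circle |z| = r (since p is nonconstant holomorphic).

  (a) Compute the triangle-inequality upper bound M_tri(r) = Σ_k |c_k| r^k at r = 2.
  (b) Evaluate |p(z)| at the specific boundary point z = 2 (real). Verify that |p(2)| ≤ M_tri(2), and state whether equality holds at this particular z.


Coefficients: c_0 = 2, c_1 = -2, c_2 = -3. Radius r = 2.
Part (a). Triangle bound: M_tri(r) = Σ_k |c_k| r^k
  = |2|·2^0 + |-2|·2^1 + |-3|·2^2
  = 2 + 4 + 12 = 18.
This bounds M(r) := max_{|z|=r} |p(z)| from above; equality holds iff all terms c_k z^k can be made to align in phase at a single z on |z|=r.
Part (b). At z = 2 (real, on the circle |z| = r):
  p(2) = (2)·2^0 + (-2)·2^1 + (-3)·2^2 = -14.
  |p(2)| = 14.
Check: |p(2)| = 14 ≤ 18 = M_tri(2). ✓ Equality does not hold at z = 2 (the coefficients have mixed signs, so the terms do not all align in phase there).

M_tri(2) = 18; |p(2)| = 14; equality at z=2: no.


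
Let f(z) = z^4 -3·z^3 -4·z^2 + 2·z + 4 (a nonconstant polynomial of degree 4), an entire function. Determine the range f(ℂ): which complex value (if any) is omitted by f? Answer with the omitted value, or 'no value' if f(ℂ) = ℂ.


Little Picard bounds the complement of f(ℂ) to at most one point.
For every w ∈ ℂ, the equation p(z) − w = 0 is a nonconstant polynomial in z and hence has at least one root by the fundamental theorem of algebra. So p is surjective onto ℂ, omitting no value.

Omitted value: no value.


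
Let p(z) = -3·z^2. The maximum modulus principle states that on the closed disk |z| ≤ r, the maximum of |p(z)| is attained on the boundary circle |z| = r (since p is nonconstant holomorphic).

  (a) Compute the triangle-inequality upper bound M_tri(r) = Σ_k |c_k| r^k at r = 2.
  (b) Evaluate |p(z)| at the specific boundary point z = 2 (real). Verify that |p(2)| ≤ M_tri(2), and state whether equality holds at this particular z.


Coefficients: c_0 = 0, c_1 = 0, c_2 = -3. Radius r = 2.
Part (a). Triangle bound: M_tri(r) = Σ_k |c_k| r^k
  = |0|·2^0 + |0|·2^1 + |-3|·2^2
  = 0 + 0 + 12 = 12.
This bounds M(r) := max_{|z|=r} |p(z)| from above; equality holds iff all terms c_k z^k can be made to align in phase at a single z on |z|=r.
Part (b). At z = 2 (real, on the circle |z| = r):
  p(2) = (0)·2^0 + (0)·2^1 + (-3)·2^2 = -12.
  |p(2)| = 12.
Since all nonzero coefficients share the same sign, |p(2)| = 12 = M_tri(2); the triangle bound is attained at z = 2, so in fact M(r) = 12.

M_tri(2) = 12; |p(2)| = 12; equality at z=2: yes.


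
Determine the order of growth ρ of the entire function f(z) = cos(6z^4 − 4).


Write cos(w) = (e^{iw} ± e^{−iw})/(2 or 2i), so |cos(w)| ≤ e^{|w|}. With w = 6z^4 − 4, |w| ≤ 6r^4 + 4 on |z|=r, giving M(r) ≤ e^{6r^4 + 4} and ρ ≤ 4. For the lower bound, choose z on |z|=r with 6z^4 purely imaginary of modulus 6r^4; then |cos(6z^4 − 4)| grows like e^{6r^4}/2, so ρ ≥ 4. Hence ρ = 4.
Therefore ρ = 4.

Order ρ = 4.


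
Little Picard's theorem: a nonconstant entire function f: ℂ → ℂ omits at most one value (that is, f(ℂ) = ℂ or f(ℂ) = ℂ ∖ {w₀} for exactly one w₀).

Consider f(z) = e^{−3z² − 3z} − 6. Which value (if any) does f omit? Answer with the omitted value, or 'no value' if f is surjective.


Little Picard bounds the complement of f(ℂ) to at most one point.
The exponent g(z) = −3z² − 3z is a nonconstant polynomial, hence surjective onto ℂ. So e^{g(z)} takes every value in {e^w : w ∈ ℂ} = ℂ ∖ {0}. Adding -6 shifts the range to ℂ ∖ {-6}. f omits exactly -6.

Omitted value: -6.


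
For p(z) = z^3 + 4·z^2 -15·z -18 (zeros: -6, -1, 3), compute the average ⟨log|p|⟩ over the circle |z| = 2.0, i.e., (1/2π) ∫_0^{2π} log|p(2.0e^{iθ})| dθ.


Zeros: -6, -1, 3; r = 2.0.
Inside |z| < r: -1. Outside (|z| ≥ r): -6, 3.
p(0) = -18, so log|p(0)| = log(18) = 2.8904.
Apply Jensen: I(r) = log|p(0)| + Σ_k log(r/|z_k|), summed over zeros inside |z| < r.
  log(r/|z_k|) for z_k = -1: log(2.0/1) = 0.6931
  Outside zeros (-6, 3) contribute nothing to the Jensen sum.
Sum over inside zeros: 0.6931.
I(r) = log|p(0)| + (inside sum) = 2.8904 + 0.6931 = 3.5835.
Note: since some zeros are outside |z| ≤ r, the simplified n·log(r) form does NOT apply — only the inside zeros contribute.

I(r) ≈ 3.5835.


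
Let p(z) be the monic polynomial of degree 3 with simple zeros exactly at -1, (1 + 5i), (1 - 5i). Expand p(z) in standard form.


The polynomial is p(z) = ∏_{α ∈ S} (z − α), where S = {-1, (1 + 5i), (1 - 5i)}.
Expanding the product yields: p(z) = z^3 -z^2 + 24·z + 26.
Note conjugate pairs combine to real quadratics: (z − (1+5i))(z − (1−5i)) = z² − 2z + 26.
The resulting polynomial has degree 3 and real coefficients as required.

p(z) = z^3 -z^2 + 24·z + 26.


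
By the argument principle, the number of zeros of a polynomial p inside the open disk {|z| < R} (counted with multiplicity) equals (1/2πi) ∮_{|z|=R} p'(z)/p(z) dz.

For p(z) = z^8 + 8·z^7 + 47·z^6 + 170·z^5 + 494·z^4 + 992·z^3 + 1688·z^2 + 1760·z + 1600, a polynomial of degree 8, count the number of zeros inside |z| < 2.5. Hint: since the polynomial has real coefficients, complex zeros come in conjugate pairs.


The zeros of p are: (-1 + 3i), (-1 - 3i), (-1 + 2i), (-1 - 2i), (0 + 2i), (0 - 2i), (-2 + 2i), (-2 - 2i).
Their magnitudes are: 3.162, 3.162, 2.236, 2.236, 2, 2, 2.828, 2.828.
Zeros with |z| < R = 2.5: (-1 + 2i), (-1 - 2i), (0 + 2i), (0 - 2i).
Count = 4.
By the argument principle, (1/2πi) ∮_{|z|=R} p'(z)/p(z) dz equals exactly this count.

Number of zeros inside |z| < 2.5: 4.


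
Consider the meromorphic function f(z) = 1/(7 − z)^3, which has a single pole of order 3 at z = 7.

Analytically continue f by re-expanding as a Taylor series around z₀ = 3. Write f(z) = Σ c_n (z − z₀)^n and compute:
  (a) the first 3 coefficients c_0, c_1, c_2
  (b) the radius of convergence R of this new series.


Let w = z − z₀, so z = z₀ + w.
Then 7 − z = 7 − (z₀ + w) = (7 − z₀) − w = 4 − w.
f(z) = 1/(4 − w)^3 = (1/(4)^3) · (1 − w/(4))^{−3}.
By the binomial series (1−u)^{−3} = Σ_{n≥0} C(n+2, 2) u^n for |u|<1, with u = w/(4):
  c_n = C(n+2, 2) / (4)^(n+3).
  c_0 = 1/(4)^3 = 1/64.
  c_1 = 3/(4)^4 = 3/256.
  c_2 = 6/(4)^5 = 3/512.
The series is valid for |w/d| < 1, i.e. |z − z₀| < |d|.
Radius of convergence: R = |7 − z₀| = |4| = 4 (distance from z₀ to the singularity z = 7).

c_0 = 1/64, c_1 = 3/256, c_2 = 3/512; R = 4.


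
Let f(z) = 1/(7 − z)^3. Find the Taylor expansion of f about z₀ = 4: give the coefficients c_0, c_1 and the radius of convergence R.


Let w = z − z₀, so z = z₀ + w.
Then 7 − z = 7 − (z₀ + w) = (7 − z₀) − w = 3 − w.
f(z) = 1/(3 − w)^3 = (1/(3)^3) · (1 − w/(3))^{−3}.
By the binomial series (1−u)^{−3} = Σ_{n≥0} C(n+2, 2) u^n for |u|<1, with u = w/(3):
  c_n = C(n+2, 2) / (3)^(n+3).
  c_0 = 1/(3)^3 = 1/27.
  c_1 = 3/(3)^4 = 1/27.
The series is valid for |w/d| < 1, i.e. |z − z₀| < |d|.
Radius of convergence: R = |7 − z₀| = |3| = 3 (distance from z₀ to the singularity z = 7).

c_0 = 1/27, c_1 = 1/27; R = 3.


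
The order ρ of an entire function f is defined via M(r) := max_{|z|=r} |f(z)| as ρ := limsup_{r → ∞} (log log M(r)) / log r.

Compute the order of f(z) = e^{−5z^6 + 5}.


|e^{−5z^6 + 5}| = e^{Re(-5·z^6) + 5} ≤ e^{5|z|^6 + 5} = e^{5r^6 + 5} on |z| = r, so ρ ≤ 6. Choosing z on |z|=r so that -5·z^6 is real positive (always possible by picking arg z appropriately) gives |f(z)| = e^{5r^6 + 5}, matching the bound. The additive constant 5 does not affect log log M(r) ~ 6·log r. Hence ρ = 6.
Therefore ρ = 6.

Order ρ = 6.


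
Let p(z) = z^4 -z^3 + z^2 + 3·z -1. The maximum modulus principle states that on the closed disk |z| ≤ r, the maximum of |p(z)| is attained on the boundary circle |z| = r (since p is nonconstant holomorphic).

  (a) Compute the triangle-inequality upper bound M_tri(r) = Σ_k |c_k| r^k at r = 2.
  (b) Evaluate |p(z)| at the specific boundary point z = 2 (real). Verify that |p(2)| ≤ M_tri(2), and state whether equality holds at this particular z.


Coefficients: c_0 = -1, c_1 = 3, c_2 = 1, c_3 = -1, c_4 = 1. Radius r = 2.
Part (a). Triangle bound: M_tri(r) = Σ_k |c_k| r^k
  = |-1|·2^0 + |3|·2^1 + |1|·2^2 + |-1|·2^3 + |1|·2^4
  = 1 + 6 + 4 + 8 + 16 = 35.
This bounds M(r) := max_{|z|=r} |p(z)| from above; equality holds iff all terms c_k z^k can be made to align in phase at a single z on |z|=r.
Part (b). At z = 2 (real, on the circle |z| = r):
  p(2) = (-1)·2^0 + (3)·2^1 + (1)·2^2 + (-1)·2^3 + (1)·2^4 = 17.
  |p(2)| = 17.
Check: |p(2)| = 17 ≤ 35 = M_tri(2). ✓ Equality does not hold at z = 2 (the coefficients have mixed signs, so the terms do not all align in phase there).

M_tri(2) = 35; |p(2)| = 17; equality at z=2: no.


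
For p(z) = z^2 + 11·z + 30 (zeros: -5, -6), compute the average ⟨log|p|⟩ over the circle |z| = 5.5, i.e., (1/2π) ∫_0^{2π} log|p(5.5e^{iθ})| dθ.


Zeros: -6, -5; r = 5.5.
Inside |z| < r: -5. Outside (|z| ≥ r): -6.
p(0) = 30, so log|p(0)| = log(30) = 3.4012.
Apply Jensen: I(r) = log|p(0)| + Σ_k log(r/|z_k|), summed over zeros inside |z| < r.
  log(r/|z_k|) for z_k = -5: log(5.5/5) = 0.0953
  Outside zeros (-6) contribute nothing to the Jensen sum.
Sum over inside zeros: 0.0953.
I(r) = log|p(0)| + (inside sum) = 3.4012 + 0.0953 = 3.4965.
Note: since some zeros are outside |z| ≤ r, the simplified n·log(r) form does NOT apply — only the inside zeros contribute.

I(r) ≈ 3.4965.


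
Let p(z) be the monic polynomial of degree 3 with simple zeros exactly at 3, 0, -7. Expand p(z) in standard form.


The polynomial is p(z) = ∏_{α ∈ S} (z − α), where S = {3, 0, -7}.
Expanding the product yields: p(z) = z^3 + 4·z^2 -21·z.
The resulting polynomial has degree 3 and real coefficients as required.

p(z) = z^3 + 4·z^2 -21·z.


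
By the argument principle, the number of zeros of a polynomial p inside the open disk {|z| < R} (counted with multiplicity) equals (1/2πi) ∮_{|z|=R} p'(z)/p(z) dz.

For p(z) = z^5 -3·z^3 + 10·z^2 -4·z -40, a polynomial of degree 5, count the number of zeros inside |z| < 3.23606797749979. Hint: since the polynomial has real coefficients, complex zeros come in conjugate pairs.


The zeros of p are: (1 + 2i), (1 - 2i), -2, 2, -2.
Their magnitudes are: 2.236, 2.236, 2, 2, 2.
Zeros with |z| < R = 3.23606797749979: (1 + 2i), (1 - 2i), -2, 2, -2.
Count = 5.
By the argument principle, (1/2πi) ∮_{|z|=R} p'(z)/p(z) dz equals exactly this count.

Number of zeros inside |z| < 3.23606797749979: 5.


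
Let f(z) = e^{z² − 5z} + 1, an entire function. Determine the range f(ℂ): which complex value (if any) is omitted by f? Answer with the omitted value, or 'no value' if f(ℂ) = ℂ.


Little Picard bounds the complement of f(ℂ) to at most one point.
The exponent g(z) = z² − 5z is a nonconstant polynomial, hence surjective onto ℂ. So e^{g(z)} takes every value in {e^w : w ∈ ℂ} = ℂ ∖ {0}. Adding 1 shifts the range to ℂ ∖ {1}. f omits exactly 1.

Omitted value: 1.


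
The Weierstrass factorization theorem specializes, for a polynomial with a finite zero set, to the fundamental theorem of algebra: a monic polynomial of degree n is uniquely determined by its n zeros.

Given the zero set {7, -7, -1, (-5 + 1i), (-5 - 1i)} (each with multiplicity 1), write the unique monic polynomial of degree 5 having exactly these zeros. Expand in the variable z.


The polynomial is p(z) = ∏_{α ∈ S} (z − α), where S = {7, -7, -1, (-5 + 1i), (-5 - 1i)}.
Expanding the product yields: p(z) = z^5 + 11·z^4 -13·z^3 -513·z^2 -1764·z -1274.
Note conjugate pairs combine to real quadratics: (z − (-5+1i))(z − (-5−1i)) = z² + 10z + 26.
The resulting polynomial has degree 5 and real coefficients as required.

p(z) = z^5 + 11·z^4 -13·z^3 -513·z^2 -1764·z -1274.


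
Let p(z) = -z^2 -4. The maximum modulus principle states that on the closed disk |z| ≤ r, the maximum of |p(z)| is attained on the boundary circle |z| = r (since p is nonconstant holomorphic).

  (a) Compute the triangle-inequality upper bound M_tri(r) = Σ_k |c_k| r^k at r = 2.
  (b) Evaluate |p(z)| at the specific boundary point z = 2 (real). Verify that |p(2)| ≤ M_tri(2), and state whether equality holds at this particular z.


Coefficients: c_0 = -4, c_1 = 0, c_2 = -1. Radius r = 2.
Part (a). Triangle bound: M_tri(r) = Σ_k |c_k| r^k
  = |-4|·2^0 + |0|·2^1 + |-1|·2^2
  = 4 + 0 + 4 = 8.
This bounds M(r) := max_{|z|=r} |p(z)| from above; equality holds iff all terms c_k z^k can be made to align in phase at a single z on |z|=r.
Part (b). At z = 2 (real, on the circle |z| = r):
  p(2) = (-4)·2^0 + (0)·2^1 + (-1)·2^2 = -8.
  |p(2)| = 8.
Since all nonzero coefficients share the same sign, |p(2)| = 8 = M_tri(2); the triangle bound is attained at z = 2, so in fact M(r) = 8.

M_tri(2) = 8; |p(2)| = 8; equality at z=2: yes.


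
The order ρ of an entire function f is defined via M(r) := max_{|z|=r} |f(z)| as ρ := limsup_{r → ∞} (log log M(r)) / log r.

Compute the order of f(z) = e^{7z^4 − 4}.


|e^{7z^4 − 4}| = e^{Re(7·z^4) + -4} ≤ e^{7|z|^4 + -4} = e^{7r^4 + -4} on |z| = r, so ρ ≤ 4. Choosing z on |z|=r so that 7·z^4 is real positive (always possible by picking arg z appropriately) gives |f(z)| = e^{7r^4 + -4}, matching the bound. The additive constant -4 does not affect log log M(r) ~ 4·log r. Hence ρ = 4.
Therefore ρ = 4.

Order ρ = 4.


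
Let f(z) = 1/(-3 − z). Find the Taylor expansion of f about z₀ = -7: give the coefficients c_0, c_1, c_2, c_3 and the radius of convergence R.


Let w = z − z₀, so z = z₀ + w.
Then -3 − z = -3 − (z₀ + w) = (-3 − z₀) − w = 4 − w.
f(z) = 1/(4 − w) = (1/(4)) · 1/(1 − w/(4)) = Σ_{n≥0} w^n / (4)^(n+1).
So c_n = 1/(4)^(n+1):
  c_0 = 1/(4)^1 = 1/4.
  c_1 = 1/(4)^2 = 1/16.
  c_2 = 1/(4)^3 = 1/64.
  c_3 = 1/(4)^4 = 1/256.
The series is valid for |w/d| < 1, i.e. |z − z₀| < |d|.
Radius of convergence: R = |-3 − z₀| = |4| = 4 (distance from z₀ to the singularity z = -3).

c_0 = 1/4, c_1 = 1/16, c_2 = 1/64, c_3 = 1/256; R = 4.


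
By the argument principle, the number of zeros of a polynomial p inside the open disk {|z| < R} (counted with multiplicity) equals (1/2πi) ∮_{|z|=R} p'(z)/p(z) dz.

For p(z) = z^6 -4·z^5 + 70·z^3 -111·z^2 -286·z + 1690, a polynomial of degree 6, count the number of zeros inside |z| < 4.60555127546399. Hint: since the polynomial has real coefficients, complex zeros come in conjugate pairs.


The zeros of p are: (-3 + 1i), (-3 - 1i), (2 + 3i), (2 - 3i), (3 + 2i), (3 - 2i).
Their magnitudes are: 3.162, 3.162, 3.606, 3.606, 3.606, 3.606.
Zeros with |z| < R = 4.60555127546399: (-3 + 1i), (-3 - 1i), (2 + 3i), (2 - 3i), (3 + 2i), (3 - 2i).
Count = 6.
By the argument principle, (1/2πi) ∮_{|z|=R} p'(z)/p(z) dz equals exactly this count.

Number of zeros inside |z| < 4.60555127546399: 6.


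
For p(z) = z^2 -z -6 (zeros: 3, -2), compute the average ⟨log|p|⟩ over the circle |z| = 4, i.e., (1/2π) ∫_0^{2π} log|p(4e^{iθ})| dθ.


Zeros: -2, 3; r = 4.
Inside |z| < r: -2, 3. Outside (|z| ≥ r): ∅.
p(0) = -6, so log|p(0)| = log(6) = 1.7918.
Apply Jensen: I(r) = log|p(0)| + Σ_k log(r/|z_k|), summed over zeros inside |z| < r.
  log(r/|z_k|) for z_k = 3: log(4/3) = 0.2877
  log(r/|z_k|) for z_k = -2: log(4/2) = 0.6931
Sum over inside zeros: 0.9808.
I(r) = log|p(0)| + (inside sum) = 1.7918 + 0.9808 = 2.7726.
Closed form (all zeros inside, monic): I(r) = n·log(r) = 2·log(4) = 2.7726. ✓

I(r) ≈ 2.7726.


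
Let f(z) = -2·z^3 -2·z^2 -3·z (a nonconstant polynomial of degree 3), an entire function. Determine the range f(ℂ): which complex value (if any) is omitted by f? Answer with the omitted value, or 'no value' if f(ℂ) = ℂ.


Little Picard bounds the complement of f(ℂ) to at most one point.
For every w ∈ ℂ, the equation p(z) − w = 0 is a nonconstant polynomial in z and hence has at least one root by the fundamental theorem of algebra. So p is surjective onto ℂ, omitting no value.

Omitted value: no value.


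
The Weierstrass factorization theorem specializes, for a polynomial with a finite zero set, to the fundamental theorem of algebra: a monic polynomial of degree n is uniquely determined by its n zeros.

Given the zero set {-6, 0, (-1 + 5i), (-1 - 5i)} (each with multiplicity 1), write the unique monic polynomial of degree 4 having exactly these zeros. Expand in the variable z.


The polynomial is p(z) = ∏_{α ∈ S} (z − α), where S = {-6, 0, (-1 + 5i), (-1 - 5i)}.
Expanding the product yields: p(z) = z^4 + 8·z^3 + 38·z^2 + 156·z.
Note conjugate pairs combine to real quadratics: (z − (-1+5i))(z − (-1−5i)) = z² + 2z + 26.
The resulting polynomial has degree 4 and real coefficients as required.

p(z) = z^4 + 8·z^3 + 38·z^2 + 156·z.


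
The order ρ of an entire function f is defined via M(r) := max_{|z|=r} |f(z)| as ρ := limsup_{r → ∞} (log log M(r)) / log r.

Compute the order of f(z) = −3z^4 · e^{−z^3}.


M(r) = max_{|z|=r} |-3|·|z|^4·|e^{−z^3}| = 3·r^4 · e^{1r^3} (the factors attain their maxima compatibly on |z|=r). Then log M(r) = log 3 + 4·log r + 1r^3, dominated by the last term, so log log M(r) ~ 3·log r. The polynomial factor -3z^4 contributes only a log r term and does not affect the order. ρ = 3.
Therefore ρ = 3.

Order ρ = 3.


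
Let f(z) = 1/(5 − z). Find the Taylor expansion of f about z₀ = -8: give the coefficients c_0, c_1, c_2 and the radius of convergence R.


Let w = z − z₀, so z = z₀ + w.
Then 5 − z = 5 − (z₀ + w) = (5 − z₀) − w = 13 − w.
f(z) = 1/(13 − w) = (1/(13)) · 1/(1 − w/(13)) = Σ_{n≥0} w^n / (13)^(n+1).
So c_n = 1/(13)^(n+1):
  c_0 = 1/(13)^1 = 1/13.
  c_1 = 1/(13)^2 = 1/169.
  c_2 = 1/(13)^3 = 1/2197.
The series is valid for |w/d| < 1, i.e. |z − z₀| < |d|.
Radius of convergence: R = |5 − z₀| = |13| = 13 (distance from z₀ to the singularity z = 5).

c_0 = 1/13, c_1 = 1/169, c_2 = 1/2197; R = 13.


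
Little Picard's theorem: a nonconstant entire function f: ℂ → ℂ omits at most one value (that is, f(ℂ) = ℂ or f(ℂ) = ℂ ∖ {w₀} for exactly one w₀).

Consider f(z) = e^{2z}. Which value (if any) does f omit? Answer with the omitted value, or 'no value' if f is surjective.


Little Picard bounds the complement of f(ℂ) to at most one point.
e^{2z} is never zero on ℂ, so 1·e^{2z} takes every value in ℂ ∖ {0}. Adding 0 shifts the range to ℂ ∖ {0}. Thus f omits exactly the value 0.

Omitted value: 0.


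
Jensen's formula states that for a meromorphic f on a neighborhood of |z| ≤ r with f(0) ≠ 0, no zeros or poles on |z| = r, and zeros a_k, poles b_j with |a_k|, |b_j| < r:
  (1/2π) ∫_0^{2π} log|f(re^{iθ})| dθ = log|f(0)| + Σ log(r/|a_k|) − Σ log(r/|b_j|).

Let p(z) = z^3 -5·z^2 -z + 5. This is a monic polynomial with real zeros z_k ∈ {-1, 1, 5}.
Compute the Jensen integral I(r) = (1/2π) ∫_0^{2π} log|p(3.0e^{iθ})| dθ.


Zeros: -1, 1, 5; r = 3.0.
Inside |z| < r: -1, 1. Outside (|z| ≥ r): 5.
p(0) = 5, so log|p(0)| = log(5) = 1.6094.
Apply Jensen: I(r) = log|p(0)| + Σ_k log(r/|z_k|), summed over zeros inside |z| < r.
  log(r/|z_k|) for z_k = -1: log(3.0/1) = 1.0986
  log(r/|z_k|) for z_k = 1: log(3.0/1) = 1.0986
  Outside zeros (5) contribute nothing to the Jensen sum.
Sum over inside zeros: 2.1972.
I(r) = log|p(0)| + (inside sum) = 1.6094 + 2.1972 = 3.8067.
Note: since some zeros are outside |z| ≤ r, the simplified n·log(r) form does NOT apply — only the inside zeros contribute.

I(r) ≈ 3.8067.


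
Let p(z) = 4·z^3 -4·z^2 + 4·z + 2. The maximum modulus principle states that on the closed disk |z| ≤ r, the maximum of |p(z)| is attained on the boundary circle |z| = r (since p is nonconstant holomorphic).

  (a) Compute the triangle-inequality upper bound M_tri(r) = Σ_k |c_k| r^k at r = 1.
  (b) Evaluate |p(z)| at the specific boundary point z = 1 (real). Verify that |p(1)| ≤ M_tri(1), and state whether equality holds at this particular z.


Coefficients: c_0 = 2, c_1 = 4, c_2 = -4, c_3 = 4. Radius r = 1.
Part (a). Triangle bound: M_tri(r) = Σ_k |c_k| r^k
  = |2|·1^0 + |4|·1^1 + |-4|·1^2 + |4|·1^3
  = 2 + 4 + 4 + 4 = 14.
This bounds M(r) := max_{|z|=r} |p(z)| from above; equality holds iff all terms c_k z^k can be made to align in phase at a single z on |z|=r.
Part (b). At z = 1 (real, on the circle |z| = r):
  p(1) = (2)·1^0 + (4)·1^1 + (-4)·1^2 + (4)·1^3 = 6.
  |p(1)| = 6.
Check: |p(1)| = 6 ≤ 14 = M_tri(1). ✓ Equality does not hold at z = 1 (the coefficients have mixed signs, so the terms do not all align in phase there).

M_tri(1) = 14; |p(1)| = 6; equality at z=1: no.


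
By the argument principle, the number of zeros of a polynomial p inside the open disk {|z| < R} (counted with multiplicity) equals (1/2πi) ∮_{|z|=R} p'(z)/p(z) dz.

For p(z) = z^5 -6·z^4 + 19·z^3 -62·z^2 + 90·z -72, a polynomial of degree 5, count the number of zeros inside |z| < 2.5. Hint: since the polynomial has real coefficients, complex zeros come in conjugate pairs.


The zeros of p are: (1 + 1i), (1 - 1i), (0 + 3i), (0 - 3i), 4.
Their magnitudes are: 1.414, 1.414, 3, 3, 4.
Zeros with |z| < R = 2.5: (1 + 1i), (1 - 1i).
Count = 2.
By the argument principle, (1/2πi) ∮_{|z|=R} p'(z)/p(z) dz equals exactly this count.

Number of zeros inside |z| < 2.5: 2.


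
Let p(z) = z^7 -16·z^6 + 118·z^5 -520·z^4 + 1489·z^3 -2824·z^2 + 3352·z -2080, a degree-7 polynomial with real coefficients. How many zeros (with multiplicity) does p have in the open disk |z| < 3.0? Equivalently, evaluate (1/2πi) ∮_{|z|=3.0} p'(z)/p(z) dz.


The zeros of p are: (2 + 2i), (2 - 2i), (1 + 2i), (1 - 2i), (3 + 2i), (3 - 2i), 4.
Their magnitudes are: 2.828, 2.828, 2.236, 2.236, 3.606, 3.606, 4.
Zeros with |z| < R = 3.0: (2 + 2i), (2 - 2i), (1 + 2i), (1 - 2i).
Count = 4.
By the argument principle, (1/2πi) ∮_{|z|=R} p'(z)/p(z) dz equals exactly this count.

Number of zeros inside |z| < 3.0: 4.


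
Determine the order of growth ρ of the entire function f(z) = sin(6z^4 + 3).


Write sin(w) = (e^{iw} ± e^{−iw})/(2 or 2i), so |sin(w)| ≤ e^{|w|}. With w = 6z^4 + 3, |w| ≤ 6r^4 + 3 on |z|=r, giving M(r) ≤ e^{6r^4 + 3} and ρ ≤ 4. For the lower bound, choose z on |z|=r with 6z^4 purely imaginary of modulus 6r^4; then |sin(6z^4 + 3)| grows like e^{6r^4}/2, so ρ ≥ 4. Hence ρ = 4.
Therefore ρ = 4.

Order ρ = 4.


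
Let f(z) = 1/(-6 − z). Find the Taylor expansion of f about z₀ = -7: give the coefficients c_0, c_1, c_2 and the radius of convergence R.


Let w = z − z₀, so z = z₀ + w.
Then -6 − z = -6 − (z₀ + w) = (-6 − z₀) − w = 1 − w.
f(z) = 1/(1 − w) = (1/(1)) · 1/(1 − w/(1)) = Σ_{n≥0} w^n / (1)^(n+1).
So c_n = 1/(1)^(n+1):
  c_0 = 1/(1)^1 = 1.
  c_1 = 1/(1)^2 = 1.
  c_2 = 1/(1)^3 = 1.
The series is valid for |w/d| < 1, i.e. |z − z₀| < |d|.
Radius of convergence: R = |-6 − z₀| = |1| = 1 (distance from z₀ to the singularity z = -6).

c_0 = 1, c_1 = 1, c_2 = 1; R = 1.


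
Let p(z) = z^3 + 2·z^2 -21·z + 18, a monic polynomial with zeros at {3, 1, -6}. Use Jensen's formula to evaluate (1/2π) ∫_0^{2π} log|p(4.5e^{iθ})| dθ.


Zeros: -6, 1, 3; r = 4.5.
Inside |z| < r: 1, 3. Outside (|z| ≥ r): -6.
p(0) = 18, so log|p(0)| = log(18) = 2.8904.
Apply Jensen: I(r) = log|p(0)| + Σ_k log(r/|z_k|), summed over zeros inside |z| < r.
  log(r/|z_k|) for z_k = 3: log(4.5/3) = 0.4055
  log(r/|z_k|) for z_k = 1: log(4.5/1) = 1.5041
  Outside zeros (-6) contribute nothing to the Jensen sum.
Sum over inside zeros: 1.9095.
I(r) = log|p(0)| + (inside sum) = 2.8904 + 1.9095 = 4.7999.
Note: since some zeros are outside |z| ≤ r, the simplified n·log(r) form does NOT apply — only the inside zeros contribute.

I(r) ≈ 4.7999.


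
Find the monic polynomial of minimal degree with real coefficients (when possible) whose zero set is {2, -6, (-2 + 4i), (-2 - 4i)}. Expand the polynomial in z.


The polynomial is p(z) = ∏_{α ∈ S} (z − α), where S = {2, -6, (-2 + 4i), (-2 - 4i)}.
Expanding the product yields: p(z) = z^4 + 8·z^3 + 24·z^2 + 32·z -240.
Note conjugate pairs combine to real quadratics: (z − (-2+4i))(z − (-2−4i)) = z² + 4z + 20.
The resulting polynomial has degree 4 and real coefficients as required.

p(z) = z^4 + 8·z^3 + 24·z^2 + 32·z -240.


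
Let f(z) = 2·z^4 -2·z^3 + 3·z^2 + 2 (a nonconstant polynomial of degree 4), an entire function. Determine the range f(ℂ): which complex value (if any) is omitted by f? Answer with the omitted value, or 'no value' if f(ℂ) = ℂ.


Little Picard bounds the complement of f(ℂ) to at most one point.
For every w ∈ ℂ, the equation p(z) − w = 0 is a nonconstant polynomial in z and hence has at least one root by the fundamental theorem of algebra. So p is surjective onto ℂ, omitting no value.

Omitted value: no value.


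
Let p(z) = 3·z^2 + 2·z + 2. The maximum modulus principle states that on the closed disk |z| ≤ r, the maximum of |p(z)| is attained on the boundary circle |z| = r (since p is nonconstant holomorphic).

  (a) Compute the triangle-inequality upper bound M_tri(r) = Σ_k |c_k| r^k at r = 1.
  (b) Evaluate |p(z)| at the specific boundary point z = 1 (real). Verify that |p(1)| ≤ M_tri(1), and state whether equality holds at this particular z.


Coefficients: c_0 = 2, c_1 = 2, c_2 = 3. Radius r = 1.
Part (a). Triangle bound: M_tri(r) = Σ_k |c_k| r^k
  = |2|·1^0 + |2|·1^1 + |3|·1^2
  = 2 + 2 + 3 = 7.
This bounds M(r) := max_{|z|=r} |p(z)| from above; equality holds iff all terms c_k z^k can be made to align in phase at a single z on |z|=r.
Part (b). At z = 1 (real, on the circle |z| = r):
  p(1) = (2)·1^0 + (2)·1^1 + (3)·1^2 = 7.
  |p(1)| = 7.
Since all nonzero coefficients share the same sign, |p(1)| = 7 = M_tri(1); the triangle bound is attained at z = 1, so in fact M(r) = 7.

M_tri(1) = 7; |p(1)| = 7; equality at z=1: yes.


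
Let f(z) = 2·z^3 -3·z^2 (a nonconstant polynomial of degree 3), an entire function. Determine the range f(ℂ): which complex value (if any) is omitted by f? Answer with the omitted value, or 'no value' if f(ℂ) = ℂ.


Little Picard bounds the complement of f(ℂ) to at most one point.
For every w ∈ ℂ, the equation p(z) − w = 0 is a nonconstant polynomial in z and hence has at least one root by the fundamental theorem of algebra. So p is surjective onto ℂ, omitting no value.

Omitted value: no value.


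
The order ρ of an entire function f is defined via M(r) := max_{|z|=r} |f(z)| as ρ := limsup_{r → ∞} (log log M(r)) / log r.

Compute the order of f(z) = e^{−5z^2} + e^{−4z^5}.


Each summand is entire of order 2 and 5 respectively (as in the single-exponential case). The order of a sum is at most the max of the orders, so ρ ≤ 5. For the lower bound: on |z|=r choose arg z so that -4z^5 is real positive; then |e^{-4z^5}| = e^{4r^5} while |e^{-5z^2}| ≤ e^{5r^2} = o(e^{4r^5}). So |f| ≥ e^{4r^5}(1 − o(1)) and ρ ≥ 5. Hence ρ = max(2, 5) = 5.
Therefore ρ = 5.

Order ρ = 5.


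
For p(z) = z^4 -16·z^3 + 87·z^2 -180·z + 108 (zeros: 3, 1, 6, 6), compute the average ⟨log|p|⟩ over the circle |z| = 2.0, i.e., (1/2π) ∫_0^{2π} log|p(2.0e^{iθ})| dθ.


Zeros: 1, 3, 6, 6; r = 2.0.
Inside |z| < r: 1. Outside (|z| ≥ r): 3, 6, 6.
p(0) = 108, so log|p(0)| = log(108) = 4.6821.
Apply Jensen: I(r) = log|p(0)| + Σ_k log(r/|z_k|), summed over zeros inside |z| < r.
  log(r/|z_k|) for z_k = 1: log(2.0/1) = 0.6931
  Outside zeros (3, 6, 6) contribute nothing to the Jensen sum.
Sum over inside zeros: 0.6931.
I(r) = log|p(0)| + (inside sum) = 4.6821 + 0.6931 = 5.3753.
Note: since some zeros are outside |z| ≤ r, the simplified n·log(r) form does NOT apply — only the inside zeros contribute.

I(r) ≈ 5.3753.


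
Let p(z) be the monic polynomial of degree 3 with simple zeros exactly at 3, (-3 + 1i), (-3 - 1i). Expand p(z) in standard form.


The polynomial is p(z) = ∏_{α ∈ S} (z − α), where S = {3, (-3 + 1i), (-3 - 1i)}.
Expanding the product yields: p(z) = z^3 + 3·z^2 -8·z -30.
Note conjugate pairs combine to real quadratics: (z − (-3+1i))(z − (-3−1i)) = z² + 6z + 10.
The resulting polynomial has degree 3 and real coefficients as required.

p(z) = z^3 + 3·z^2 -8·z -30.


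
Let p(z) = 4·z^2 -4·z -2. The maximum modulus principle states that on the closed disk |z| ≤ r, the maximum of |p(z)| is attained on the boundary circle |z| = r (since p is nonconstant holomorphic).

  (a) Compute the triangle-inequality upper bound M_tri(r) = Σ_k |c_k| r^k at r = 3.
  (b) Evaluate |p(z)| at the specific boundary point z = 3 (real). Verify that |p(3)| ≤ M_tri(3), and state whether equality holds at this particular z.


Coefficients: c_0 = -2, c_1 = -4, c_2 = 4. Radius r = 3.
Part (a). Triangle bound: M_tri(r) = Σ_k |c_k| r^k
  = |-2|·3^0 + |-4|·3^1 + |4|·3^2
  = 2 + 12 + 36 = 50.
This bounds M(r) := max_{|z|=r} |p(z)| from above; equality holds iff all terms c_k z^k can be made to align in phase at a single z on |z|=r.
Part (b). At z = 3 (real, on the circle |z| = r):
  p(3) = (-2)·3^0 + (-4)·3^1 + (4)·3^2 = 22.
  |p(3)| = 22.
Check: |p(3)| = 22 ≤ 50 = M_tri(3). ✓ Equality does not hold at z = 3 (the coefficients have mixed signs, so the terms do not all align in phase there).

M_tri(3) = 50; |p(3)| = 22; equality at z=3: no.
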